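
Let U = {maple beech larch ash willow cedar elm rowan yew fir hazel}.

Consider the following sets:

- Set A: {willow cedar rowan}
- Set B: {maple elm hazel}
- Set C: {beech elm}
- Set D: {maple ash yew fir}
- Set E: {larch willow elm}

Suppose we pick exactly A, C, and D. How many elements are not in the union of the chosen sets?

2

Union of A, C, D = {maple, beech, ash, willow, cedar, elm, rowan, yew, fir}.
Not covered: larch, hazel — 2 elements.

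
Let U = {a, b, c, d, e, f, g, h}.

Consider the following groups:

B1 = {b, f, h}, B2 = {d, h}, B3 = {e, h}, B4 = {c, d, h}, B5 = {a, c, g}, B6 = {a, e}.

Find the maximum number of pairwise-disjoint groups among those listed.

2

B3, B5 are pairwise disjoint (B3={e,h}; B5={a,c,g}).
Every remaining group overlaps one of these, and no 3 of the listed groups are pairwise disjoint, so 2 is the maximum.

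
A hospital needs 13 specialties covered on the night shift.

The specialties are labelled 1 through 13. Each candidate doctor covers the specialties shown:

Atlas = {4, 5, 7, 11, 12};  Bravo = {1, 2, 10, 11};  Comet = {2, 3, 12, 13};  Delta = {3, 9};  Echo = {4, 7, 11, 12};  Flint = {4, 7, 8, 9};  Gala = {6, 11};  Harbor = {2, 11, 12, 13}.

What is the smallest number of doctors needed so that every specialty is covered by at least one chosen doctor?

Atlas and Bravo and Comet and Flint and Gala together: Atlas ∪ Bravo ∪ Comet ∪ Flint ∪ Gala = {1, 2, 3, 4, 5, 6, 7, 8, 9, 10, 11, 12, 13} — every specialty is covered.
No 4 of the 8 doctors cover everything (all 70 combinations miss at least one specialty), so 5 is optimal.

5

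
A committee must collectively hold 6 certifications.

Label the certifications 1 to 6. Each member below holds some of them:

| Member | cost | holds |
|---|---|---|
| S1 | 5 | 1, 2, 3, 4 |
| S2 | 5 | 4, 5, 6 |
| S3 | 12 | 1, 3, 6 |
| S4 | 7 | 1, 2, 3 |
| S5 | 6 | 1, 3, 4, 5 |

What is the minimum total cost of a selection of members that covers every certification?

S1, S2 together cover every certification (S1 ∪ S2 = {1, 2, 3, 4, 5, 6}); total cost 5 + 5 = 10.
No covering selection has total cost below 10.

10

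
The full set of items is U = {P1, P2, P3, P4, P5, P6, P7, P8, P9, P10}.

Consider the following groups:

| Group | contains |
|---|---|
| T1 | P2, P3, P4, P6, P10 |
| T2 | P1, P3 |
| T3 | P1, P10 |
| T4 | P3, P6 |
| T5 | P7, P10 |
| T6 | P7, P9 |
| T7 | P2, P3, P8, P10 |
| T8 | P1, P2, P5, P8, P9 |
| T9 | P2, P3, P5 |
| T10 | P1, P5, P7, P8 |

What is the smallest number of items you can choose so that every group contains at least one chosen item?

3

Take H = {P1, P3, P7}. Each listed group contains at least one of these, so H is a hitting set of size 3.
The groups T3, T4, T6 are pairwise disjoint, so any hitting set needs a separate item for each — at least 3. Hence 3 is optimal.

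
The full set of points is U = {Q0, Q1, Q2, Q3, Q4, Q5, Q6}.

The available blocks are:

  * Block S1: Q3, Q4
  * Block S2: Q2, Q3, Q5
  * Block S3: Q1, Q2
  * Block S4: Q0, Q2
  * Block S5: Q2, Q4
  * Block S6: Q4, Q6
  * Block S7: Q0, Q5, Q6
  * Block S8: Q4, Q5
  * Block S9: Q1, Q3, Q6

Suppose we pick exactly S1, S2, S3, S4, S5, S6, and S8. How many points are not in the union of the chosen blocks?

Union of S1, S2, S3, S4, S5, S6, S8 = {Q0, Q1, Q2, Q3, Q4, Q5, Q6} — that's every point, so 0 are uncovered.

0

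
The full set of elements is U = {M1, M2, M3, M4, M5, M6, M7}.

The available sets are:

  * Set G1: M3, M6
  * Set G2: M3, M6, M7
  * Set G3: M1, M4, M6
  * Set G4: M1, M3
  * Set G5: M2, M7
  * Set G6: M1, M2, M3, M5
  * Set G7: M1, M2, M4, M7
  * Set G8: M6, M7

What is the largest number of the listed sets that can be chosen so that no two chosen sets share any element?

2

G1, G7 are pairwise disjoint (G1={M3,M6}; G7={M1,M2,M4,M7}).
Every remaining set overlaps one of these, and no 3 of the listed sets are pairwise disjoint, so 2 is the maximum.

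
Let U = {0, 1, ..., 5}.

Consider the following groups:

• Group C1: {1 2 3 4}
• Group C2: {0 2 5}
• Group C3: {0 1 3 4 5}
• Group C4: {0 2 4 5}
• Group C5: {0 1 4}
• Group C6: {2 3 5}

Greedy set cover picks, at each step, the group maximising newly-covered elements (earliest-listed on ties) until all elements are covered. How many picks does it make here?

2

Greedy: pick C3 (covers 5 new) → pick C1 (covers 1 new). Total picks: 2.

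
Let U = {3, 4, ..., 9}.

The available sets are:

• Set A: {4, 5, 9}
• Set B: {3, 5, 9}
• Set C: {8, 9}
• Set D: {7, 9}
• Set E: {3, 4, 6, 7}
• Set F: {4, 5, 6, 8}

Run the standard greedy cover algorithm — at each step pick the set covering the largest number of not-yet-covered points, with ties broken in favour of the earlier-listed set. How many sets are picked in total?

3

Greedy: pick E (covers 4 new) → pick A (covers 2 new) → pick C (covers 1 new). Total picks: 3.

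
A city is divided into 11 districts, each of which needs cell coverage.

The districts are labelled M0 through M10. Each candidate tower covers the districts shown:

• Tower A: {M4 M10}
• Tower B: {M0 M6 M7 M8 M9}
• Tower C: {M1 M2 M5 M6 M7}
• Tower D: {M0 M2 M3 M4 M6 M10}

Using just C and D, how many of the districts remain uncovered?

2

Union of C, D = {M0, M1, M2, M3, M4, M5, M6, M7, M10}.
Not covered: M8, M9 — 2 districts.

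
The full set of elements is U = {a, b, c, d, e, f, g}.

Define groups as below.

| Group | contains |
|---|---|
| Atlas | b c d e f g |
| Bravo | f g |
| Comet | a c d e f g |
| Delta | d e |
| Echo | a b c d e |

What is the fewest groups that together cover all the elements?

2

Comet and Echo cover everything between them: the union {a, b, c, d, e, f, g} is all of U.
No single group has all 7 elements (the largest, Atlas, has 6), so 2 is optimal.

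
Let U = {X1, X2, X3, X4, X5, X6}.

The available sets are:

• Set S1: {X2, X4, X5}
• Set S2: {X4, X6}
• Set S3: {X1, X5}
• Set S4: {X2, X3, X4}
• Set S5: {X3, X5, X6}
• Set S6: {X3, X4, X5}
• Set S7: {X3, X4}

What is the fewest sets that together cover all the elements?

S2, S3, and S4 cover everything between them: the union {X1, X2, X3, X4, X5, X6} is all of U.
Only S3 contains X1, so S3 is forced; the remaining 4 elements need at least 2 more sets (each remaining set adds at most 3) — so at least 3 sets are needed, and 3 is optimal.

3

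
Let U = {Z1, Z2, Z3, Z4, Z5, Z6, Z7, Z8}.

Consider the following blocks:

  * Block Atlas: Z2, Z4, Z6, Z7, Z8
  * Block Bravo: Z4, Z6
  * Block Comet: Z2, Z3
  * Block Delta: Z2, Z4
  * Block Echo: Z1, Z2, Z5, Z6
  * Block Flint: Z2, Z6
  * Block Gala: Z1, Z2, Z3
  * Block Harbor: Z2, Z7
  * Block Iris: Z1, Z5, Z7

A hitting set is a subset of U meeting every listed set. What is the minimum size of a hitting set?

3

Take H = {Z1, Z2, Z6}. Each listed block contains at least one of these, so H is a hitting set of size 3.
The blocks Bravo, Comet, Iris are pairwise disjoint, so any hitting set needs a separate point for each — at least 3. Hence 3 is optimal.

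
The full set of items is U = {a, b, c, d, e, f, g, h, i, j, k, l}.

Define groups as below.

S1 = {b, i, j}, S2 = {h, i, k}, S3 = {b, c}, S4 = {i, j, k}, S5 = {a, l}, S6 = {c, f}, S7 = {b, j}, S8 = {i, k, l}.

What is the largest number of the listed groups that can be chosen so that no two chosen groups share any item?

4

S2, S5, S6, S7 are pairwise disjoint (S2={h,i,k}; S5={a,l}; S6={c,f}; S7={b,j}).
Every remaining group overlaps one of these, and no 5 of the listed groups are pairwise disjoint, so 4 is the maximum.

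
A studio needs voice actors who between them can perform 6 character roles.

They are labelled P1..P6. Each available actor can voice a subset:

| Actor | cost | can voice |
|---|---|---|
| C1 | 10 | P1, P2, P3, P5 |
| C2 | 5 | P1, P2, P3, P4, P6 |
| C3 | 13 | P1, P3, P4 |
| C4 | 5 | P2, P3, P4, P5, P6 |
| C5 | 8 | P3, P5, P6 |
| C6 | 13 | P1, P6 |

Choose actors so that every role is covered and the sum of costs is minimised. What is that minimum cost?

C2, C4 together cover every role (C2 ∪ C4 = {P1, P2, P3, P4, P5, P6}); total cost 5 + 5 = 10.
No covering selection has total cost below 10.

10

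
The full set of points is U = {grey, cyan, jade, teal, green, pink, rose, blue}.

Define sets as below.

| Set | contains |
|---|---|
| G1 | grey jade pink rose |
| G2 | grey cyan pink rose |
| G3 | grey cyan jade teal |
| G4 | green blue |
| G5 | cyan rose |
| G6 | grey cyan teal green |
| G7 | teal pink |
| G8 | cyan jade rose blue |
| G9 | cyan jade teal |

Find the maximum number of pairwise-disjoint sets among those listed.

3

G4, G5, G7 are pairwise disjoint (G4={green,blue}; G5={cyan,rose}; G7={teal,pink}).
Every remaining set overlaps one of these, and no 4 of the listed sets are pairwise disjoint, so 3 is the maximum.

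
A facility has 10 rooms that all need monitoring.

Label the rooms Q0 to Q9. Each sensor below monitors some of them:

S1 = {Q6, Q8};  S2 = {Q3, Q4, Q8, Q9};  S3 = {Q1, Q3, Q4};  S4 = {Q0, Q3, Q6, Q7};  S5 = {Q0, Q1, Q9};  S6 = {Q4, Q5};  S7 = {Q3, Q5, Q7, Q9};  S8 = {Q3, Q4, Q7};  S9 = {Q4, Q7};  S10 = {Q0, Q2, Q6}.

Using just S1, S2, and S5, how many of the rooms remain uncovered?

3

Union of S1, S2, S5 = {Q0, Q1, Q3, Q4, Q6, Q8, Q9}.
Not covered: Q2, Q5, Q7 — 3 rooms.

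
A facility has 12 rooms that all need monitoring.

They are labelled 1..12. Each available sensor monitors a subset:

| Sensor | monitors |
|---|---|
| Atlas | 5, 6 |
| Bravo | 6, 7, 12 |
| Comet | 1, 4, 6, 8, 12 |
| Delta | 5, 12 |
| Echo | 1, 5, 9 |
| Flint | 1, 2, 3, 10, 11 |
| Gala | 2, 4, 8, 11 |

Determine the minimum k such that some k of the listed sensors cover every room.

Bravo and Echo and Flint and Gala together: Bravo ∪ Echo ∪ Flint ∪ Gala = {1, 2, 3, 4, 5, 6, 7, 8, 9, 10, 11, 12} — every room is covered.
Only Echo contains 9, so Echo is forced; the remaining 9 rooms need at least 3 more sensors (each remaining sensor adds at most 4) — so at least 4 sensors are needed, and 4 is optimal.

4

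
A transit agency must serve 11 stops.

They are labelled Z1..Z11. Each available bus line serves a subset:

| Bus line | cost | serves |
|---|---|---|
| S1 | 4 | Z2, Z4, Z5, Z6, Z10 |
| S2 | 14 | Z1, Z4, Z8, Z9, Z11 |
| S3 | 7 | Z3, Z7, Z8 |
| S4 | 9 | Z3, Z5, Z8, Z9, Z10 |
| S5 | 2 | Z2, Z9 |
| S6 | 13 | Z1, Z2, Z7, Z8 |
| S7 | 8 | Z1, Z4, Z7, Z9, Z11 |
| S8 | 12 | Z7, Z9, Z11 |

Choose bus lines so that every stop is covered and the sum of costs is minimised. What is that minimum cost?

19

S1, S3, S7 together cover every stop (S1 ∪ S3 ∪ S7 = {Z1, Z2, Z3, Z4, Z5, Z6, Z7, Z8, Z9, Z10, Z11}); total cost 4 + 7 + 8 = 19.
The greedy pick S1, S5, S3, S7 costs 21; no covering selection beats 19.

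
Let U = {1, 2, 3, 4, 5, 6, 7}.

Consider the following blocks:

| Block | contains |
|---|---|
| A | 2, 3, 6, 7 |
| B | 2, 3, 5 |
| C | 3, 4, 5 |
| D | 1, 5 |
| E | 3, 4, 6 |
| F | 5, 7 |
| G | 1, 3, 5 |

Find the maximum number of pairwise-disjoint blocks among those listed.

A, D are pairwise disjoint (A={2,3,6,7}; D={1,5}).
Every remaining block overlaps one of these, and no 3 of the listed blocks are pairwise disjoint, so 2 is the maximum.

2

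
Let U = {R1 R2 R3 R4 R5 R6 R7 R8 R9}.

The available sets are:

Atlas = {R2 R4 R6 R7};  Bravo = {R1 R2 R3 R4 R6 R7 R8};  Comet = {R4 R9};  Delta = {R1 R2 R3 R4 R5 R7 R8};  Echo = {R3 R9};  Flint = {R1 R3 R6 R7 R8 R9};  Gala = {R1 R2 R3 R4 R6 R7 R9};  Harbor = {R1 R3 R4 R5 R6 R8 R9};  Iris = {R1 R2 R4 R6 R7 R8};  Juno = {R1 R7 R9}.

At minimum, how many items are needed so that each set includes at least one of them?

2

The 2 items {R4, R9} hit every set.
The sets Atlas, Echo are pairwise disjoint, so any hitting set needs a separate item for each — at least 2. Hence 2 is optimal.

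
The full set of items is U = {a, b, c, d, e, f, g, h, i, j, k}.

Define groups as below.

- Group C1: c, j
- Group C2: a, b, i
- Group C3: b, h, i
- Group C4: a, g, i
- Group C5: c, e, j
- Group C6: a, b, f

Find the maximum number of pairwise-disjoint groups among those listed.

2

C1, C2 are pairwise disjoint (C1={c,j}; C2={a,b,i}).
Every remaining group overlaps one of these, and no 3 of the listed groups are pairwise disjoint, so 2 is the maximum.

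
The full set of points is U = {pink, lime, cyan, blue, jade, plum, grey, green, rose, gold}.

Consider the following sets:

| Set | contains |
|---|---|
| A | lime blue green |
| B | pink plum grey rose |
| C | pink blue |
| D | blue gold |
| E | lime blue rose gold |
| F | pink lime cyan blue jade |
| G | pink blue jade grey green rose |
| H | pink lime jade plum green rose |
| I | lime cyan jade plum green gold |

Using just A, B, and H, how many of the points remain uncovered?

2

Union of A, B, H = {pink, lime, blue, jade, plum, grey, green, rose}.
Not covered: cyan, gold — 2 points.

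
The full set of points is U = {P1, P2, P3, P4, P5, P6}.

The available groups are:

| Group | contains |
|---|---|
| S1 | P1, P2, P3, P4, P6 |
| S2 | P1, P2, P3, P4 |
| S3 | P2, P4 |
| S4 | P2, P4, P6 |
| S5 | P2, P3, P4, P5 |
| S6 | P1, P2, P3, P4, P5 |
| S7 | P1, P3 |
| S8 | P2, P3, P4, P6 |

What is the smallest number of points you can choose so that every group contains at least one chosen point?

Take H = {P1, P4}. Each listed group contains at least one of these, so H is a hitting set of size 2.
The groups S4, S7 are pairwise disjoint, so any hitting set needs a separate point for each — at least 2. Hence 2 is optimal.

2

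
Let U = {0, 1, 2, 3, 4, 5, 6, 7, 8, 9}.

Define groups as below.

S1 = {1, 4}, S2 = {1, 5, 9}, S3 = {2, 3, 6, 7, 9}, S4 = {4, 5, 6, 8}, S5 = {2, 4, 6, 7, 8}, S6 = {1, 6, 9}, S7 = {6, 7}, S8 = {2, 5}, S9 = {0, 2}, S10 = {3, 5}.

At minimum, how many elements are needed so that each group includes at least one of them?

4

The 4 elements {2, 4, 5, 6} hit every group.
The groups S1, S7, S9, S10 are pairwise disjoint, so any hitting set needs a separate element for each — at least 4. Hence 4 is optimal.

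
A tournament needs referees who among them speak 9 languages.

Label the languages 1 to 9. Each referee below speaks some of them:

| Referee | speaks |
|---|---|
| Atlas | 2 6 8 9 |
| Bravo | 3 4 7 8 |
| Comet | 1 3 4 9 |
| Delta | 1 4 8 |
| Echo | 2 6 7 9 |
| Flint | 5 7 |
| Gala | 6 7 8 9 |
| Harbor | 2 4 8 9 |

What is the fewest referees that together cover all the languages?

Atlas and Comet and Flint together: Atlas ∪ Comet ∪ Flint = {1, 2, 3, 4, 5, 6, 7, 8, 9} — every language is covered.
Each referee has at most 4 languages, and 2·4 = 8 < 9 — so at least 3 referees are needed, and 3 is optimal.

3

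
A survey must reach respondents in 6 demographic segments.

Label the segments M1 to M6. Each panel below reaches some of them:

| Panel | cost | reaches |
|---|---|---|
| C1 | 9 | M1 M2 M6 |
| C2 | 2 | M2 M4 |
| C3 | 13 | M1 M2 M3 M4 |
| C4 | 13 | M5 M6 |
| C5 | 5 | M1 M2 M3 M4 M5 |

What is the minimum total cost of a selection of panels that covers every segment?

C1, C5 together cover every segment (C1 ∪ C5 = {M1, M2, M3, M4, M5, M6}); total cost 9 + 5 = 14.
The greedy pick C2, C5, C1 costs 16; no covering selection beats 14.

14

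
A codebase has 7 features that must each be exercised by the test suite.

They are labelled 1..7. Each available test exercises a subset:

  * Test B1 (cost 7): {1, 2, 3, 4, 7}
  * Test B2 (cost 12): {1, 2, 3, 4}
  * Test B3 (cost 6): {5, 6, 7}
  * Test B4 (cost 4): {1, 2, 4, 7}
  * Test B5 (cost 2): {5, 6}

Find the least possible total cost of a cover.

B1, B5 together cover every feature (B1 ∪ B5 = {1, 2, 3, 4, 5, 6, 7}); total cost 7 + 2 = 9.
The greedy pick B4, B5, B1 costs 13; no covering selection beats 9.

9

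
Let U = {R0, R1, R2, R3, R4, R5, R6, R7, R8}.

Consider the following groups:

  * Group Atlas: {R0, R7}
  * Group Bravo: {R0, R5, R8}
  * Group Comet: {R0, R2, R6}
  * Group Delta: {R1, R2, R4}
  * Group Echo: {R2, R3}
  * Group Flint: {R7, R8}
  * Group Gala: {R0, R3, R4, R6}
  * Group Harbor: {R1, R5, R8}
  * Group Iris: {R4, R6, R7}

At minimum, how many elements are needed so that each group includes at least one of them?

4

H = {R0, R2, R4, R8} meets every group (each contains at least one member of H), and |H| = 4.
No choice of 3 elements meets every group, so 4 is the minimum.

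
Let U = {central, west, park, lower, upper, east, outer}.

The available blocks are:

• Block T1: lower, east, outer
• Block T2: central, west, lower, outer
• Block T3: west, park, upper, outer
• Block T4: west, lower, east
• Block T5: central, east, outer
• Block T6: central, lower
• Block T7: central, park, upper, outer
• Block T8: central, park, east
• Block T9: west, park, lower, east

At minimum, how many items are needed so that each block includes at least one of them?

3

Take H = {central, west, outer}. Each listed block contains at least one of these, so H is a hitting set of size 3.
No choice of 2 items meets every block, so 3 is the minimum.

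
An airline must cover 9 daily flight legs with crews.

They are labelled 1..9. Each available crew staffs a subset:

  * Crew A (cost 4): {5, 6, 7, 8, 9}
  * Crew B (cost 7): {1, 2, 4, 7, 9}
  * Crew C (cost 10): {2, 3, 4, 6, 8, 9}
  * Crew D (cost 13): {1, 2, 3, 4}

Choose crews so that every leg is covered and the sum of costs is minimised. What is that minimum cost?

17

A, D together cover every leg (A ∪ D = {1, 2, 3, 4, 5, 6, 7, 8, 9}); total cost 4 + 13 = 17.
The greedy pick A, B, C costs 21; no covering selection beats 17.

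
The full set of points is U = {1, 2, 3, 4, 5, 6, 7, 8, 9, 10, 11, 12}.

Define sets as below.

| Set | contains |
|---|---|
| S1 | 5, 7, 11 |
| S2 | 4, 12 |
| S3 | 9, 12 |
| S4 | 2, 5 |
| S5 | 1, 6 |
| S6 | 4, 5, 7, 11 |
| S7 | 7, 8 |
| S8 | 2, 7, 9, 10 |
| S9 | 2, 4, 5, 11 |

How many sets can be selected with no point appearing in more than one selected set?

4

S3, S4, S5, S7 are pairwise disjoint (S3={9,12}; S4={2,5}; S5={1,6}; S7={7,8}).
Every remaining set overlaps one of these, and no 5 of the listed sets are pairwise disjoint, so 4 is the maximum.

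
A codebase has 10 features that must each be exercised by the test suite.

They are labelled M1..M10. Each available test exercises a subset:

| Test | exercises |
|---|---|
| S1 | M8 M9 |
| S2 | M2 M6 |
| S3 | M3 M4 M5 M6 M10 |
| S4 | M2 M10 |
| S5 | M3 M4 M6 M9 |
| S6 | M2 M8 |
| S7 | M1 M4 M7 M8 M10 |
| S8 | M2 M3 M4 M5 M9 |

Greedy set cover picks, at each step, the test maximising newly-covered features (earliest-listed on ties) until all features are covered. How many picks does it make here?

Greedy: pick S3 (covers 5 new) → pick S7 (covers 3 new) → pick S8 (covers 2 new). Total picks: 3.

3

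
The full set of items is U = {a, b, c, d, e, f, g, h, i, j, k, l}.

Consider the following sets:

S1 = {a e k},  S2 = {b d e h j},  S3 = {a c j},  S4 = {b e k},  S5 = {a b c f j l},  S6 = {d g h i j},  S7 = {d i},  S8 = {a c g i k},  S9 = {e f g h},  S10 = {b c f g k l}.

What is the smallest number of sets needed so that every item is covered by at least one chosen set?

Take {S1, S5, S6}. Their union is {a, b, c, d, e, f, g, h, i, j, k, l}, which is all 12 items.
No 2 of the 10 sets cover everything (all 45 combinations miss at least one item), so 3 is optimal.

3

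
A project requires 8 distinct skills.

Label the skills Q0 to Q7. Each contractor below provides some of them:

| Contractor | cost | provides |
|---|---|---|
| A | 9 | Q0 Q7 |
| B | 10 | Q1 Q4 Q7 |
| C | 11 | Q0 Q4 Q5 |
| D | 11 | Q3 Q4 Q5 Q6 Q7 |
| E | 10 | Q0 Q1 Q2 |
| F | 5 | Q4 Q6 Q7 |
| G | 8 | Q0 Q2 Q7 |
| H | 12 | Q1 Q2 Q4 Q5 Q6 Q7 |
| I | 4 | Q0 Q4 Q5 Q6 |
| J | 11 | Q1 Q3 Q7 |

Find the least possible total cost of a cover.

D, E together cover every skill (D ∪ E = {Q0, Q1, Q2, Q3, Q4, Q5, Q6, Q7}); total cost 11 + 10 = 21.
The greedy pick I, J, G costs 23; no covering selection beats 21.

21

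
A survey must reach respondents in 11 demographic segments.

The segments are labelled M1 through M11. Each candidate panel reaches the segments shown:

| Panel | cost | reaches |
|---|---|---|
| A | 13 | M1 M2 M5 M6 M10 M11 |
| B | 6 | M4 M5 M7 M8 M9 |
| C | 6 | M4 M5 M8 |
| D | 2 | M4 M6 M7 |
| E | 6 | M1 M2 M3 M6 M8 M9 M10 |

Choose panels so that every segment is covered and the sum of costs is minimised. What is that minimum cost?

A, D, E together cover every segment (A ∪ D ∪ E = {M1, M2, M3, M4, M5, M6, M7, M8, M9, M10, M11}); total cost 13 + 2 + 6 = 21.
The greedy pick D, E, B, A costs 27; no covering selection beats 21.

21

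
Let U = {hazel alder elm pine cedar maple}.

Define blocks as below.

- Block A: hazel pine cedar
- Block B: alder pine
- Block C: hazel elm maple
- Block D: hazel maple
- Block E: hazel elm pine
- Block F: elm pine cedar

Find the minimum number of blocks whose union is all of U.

A, B, and C cover everything between them: the union {hazel, alder, elm, pine, cedar, maple} is all of U.
Only B contains alder, so B is forced; the remaining 4 items need at least 2 more blocks (each remaining block adds at most 3) — so at least 3 blocks are needed, and 3 is optimal.

3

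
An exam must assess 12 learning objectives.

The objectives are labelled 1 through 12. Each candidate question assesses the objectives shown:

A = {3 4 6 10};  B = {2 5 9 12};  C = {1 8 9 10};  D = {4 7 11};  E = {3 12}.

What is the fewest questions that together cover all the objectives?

4

A and B and C and D together: A ∪ B ∪ C ∪ D = {1, 2, 3, 4, 5, 6, 7, 8, 9, 10, 11, 12} — every objective is covered.
Only C contains 1, so C is forced; the remaining 8 objectives need at least 3 more questions (each remaining question adds at most 3) — so at least 4 questions are needed, and 4 is optimal.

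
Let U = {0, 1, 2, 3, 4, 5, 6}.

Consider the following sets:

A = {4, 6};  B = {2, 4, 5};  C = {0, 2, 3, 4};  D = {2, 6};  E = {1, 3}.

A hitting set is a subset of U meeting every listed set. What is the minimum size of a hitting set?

3

H = {3, 5, 6} meets every set (each contains at least one member of H), and |H| = 3.
No choice of 2 points meets every set, so 3 is the minimum.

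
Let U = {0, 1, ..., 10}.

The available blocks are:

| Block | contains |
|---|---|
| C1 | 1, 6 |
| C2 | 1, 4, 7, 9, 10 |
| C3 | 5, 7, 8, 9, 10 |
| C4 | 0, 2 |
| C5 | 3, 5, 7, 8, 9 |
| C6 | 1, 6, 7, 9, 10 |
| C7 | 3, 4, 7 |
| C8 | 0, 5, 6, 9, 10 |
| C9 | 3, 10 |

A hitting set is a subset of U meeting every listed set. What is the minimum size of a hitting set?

Take H = {1, 2, 3, 5}. Each listed block contains at least one of these, so H is a hitting set of size 4.
No choice of 3 elements meets every block, so 4 is the minimum.

4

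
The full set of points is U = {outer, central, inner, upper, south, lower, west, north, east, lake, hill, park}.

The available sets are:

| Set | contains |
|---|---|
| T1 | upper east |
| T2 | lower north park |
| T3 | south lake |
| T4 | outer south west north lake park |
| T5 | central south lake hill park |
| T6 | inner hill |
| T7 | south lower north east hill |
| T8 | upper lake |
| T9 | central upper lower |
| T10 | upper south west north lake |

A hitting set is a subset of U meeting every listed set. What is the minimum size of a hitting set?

4

The 4 points {inner, lower, east, lake} hit every set.
The sets T1, T2, T3, T6 are pairwise disjoint, so any hitting set needs a separate point for each — at least 4. Hence 4 is optimal.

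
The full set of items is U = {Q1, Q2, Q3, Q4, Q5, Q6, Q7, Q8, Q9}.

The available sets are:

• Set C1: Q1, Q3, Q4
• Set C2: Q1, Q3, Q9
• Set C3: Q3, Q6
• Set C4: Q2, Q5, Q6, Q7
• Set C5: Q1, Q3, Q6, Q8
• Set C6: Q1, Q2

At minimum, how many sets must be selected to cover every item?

Take {C1, C2, C4, C5}. Their union is {Q1, Q2, Q3, Q4, Q5, Q6, Q7, Q8, Q9}, which is all 9 items.
No 3 of the 6 sets cover everything (all 20 combinations miss at least one item), so 4 is optimal.

4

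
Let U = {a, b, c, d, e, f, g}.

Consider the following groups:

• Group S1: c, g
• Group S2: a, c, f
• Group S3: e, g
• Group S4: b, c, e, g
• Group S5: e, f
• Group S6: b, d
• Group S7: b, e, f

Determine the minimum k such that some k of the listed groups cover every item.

S2 and S4 and S6 together: S2 ∪ S4 ∪ S6 = {a, b, c, d, e, f, g} — every item is covered.
Only S2 contains a, so S2 is forced; the remaining 4 items need at least 2 more groups (each remaining group adds at most 3) — so at least 3 groups are needed, and 3 is optimal.

3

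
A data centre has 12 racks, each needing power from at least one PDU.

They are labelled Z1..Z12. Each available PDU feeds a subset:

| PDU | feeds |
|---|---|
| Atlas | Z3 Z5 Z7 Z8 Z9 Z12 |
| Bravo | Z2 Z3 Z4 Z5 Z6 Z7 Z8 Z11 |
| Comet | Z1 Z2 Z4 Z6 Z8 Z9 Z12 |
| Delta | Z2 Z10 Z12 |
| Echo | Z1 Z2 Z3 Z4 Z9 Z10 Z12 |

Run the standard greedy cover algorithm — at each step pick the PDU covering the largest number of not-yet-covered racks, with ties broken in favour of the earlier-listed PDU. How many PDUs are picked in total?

Greedy: pick Bravo (covers 8 new) → pick Echo (covers 4 new). Total picks: 2.

2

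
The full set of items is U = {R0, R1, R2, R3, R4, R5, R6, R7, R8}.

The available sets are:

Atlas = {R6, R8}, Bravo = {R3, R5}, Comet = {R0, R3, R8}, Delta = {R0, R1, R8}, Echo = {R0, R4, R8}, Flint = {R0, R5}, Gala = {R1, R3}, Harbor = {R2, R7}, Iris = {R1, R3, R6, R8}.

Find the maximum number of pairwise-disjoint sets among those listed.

4

Atlas, Flint, Gala, Harbor are pairwise disjoint (Atlas={R6,R8}; Flint={R0,R5}; Gala={R1,R3}; Harbor={R2,R7}).
Every remaining set overlaps one of these, and no 5 of the listed sets are pairwise disjoint, so 4 is the maximum.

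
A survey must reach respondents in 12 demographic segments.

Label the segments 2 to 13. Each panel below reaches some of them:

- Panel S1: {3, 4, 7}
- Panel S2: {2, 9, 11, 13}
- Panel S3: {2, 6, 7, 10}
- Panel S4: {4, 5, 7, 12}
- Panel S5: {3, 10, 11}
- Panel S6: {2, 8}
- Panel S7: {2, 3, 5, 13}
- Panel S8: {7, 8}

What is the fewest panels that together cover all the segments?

5

Take {S2, S3, S4, S5, S8}. Their union is {2, 3, 4, 5, 6, 7, 8, 9, 10, 11, 12, 13}, which is all 12 segments.
No 4 of the 8 panels cover everything (all 70 combinations miss at least one segment), so 5 is optimal.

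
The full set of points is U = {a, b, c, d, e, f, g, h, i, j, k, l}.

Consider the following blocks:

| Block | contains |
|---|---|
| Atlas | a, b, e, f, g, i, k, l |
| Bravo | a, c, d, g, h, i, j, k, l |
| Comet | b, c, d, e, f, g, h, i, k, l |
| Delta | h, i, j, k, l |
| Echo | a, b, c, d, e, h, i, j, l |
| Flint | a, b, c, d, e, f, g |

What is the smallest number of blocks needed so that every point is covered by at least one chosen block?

Take {Atlas, Bravo}. Their union is {a, b, c, d, e, f, g, h, i, j, k, l}, which is all 12 points.
No single block has all 12 points (the largest, Comet, has 10), so 2 is optimal.

2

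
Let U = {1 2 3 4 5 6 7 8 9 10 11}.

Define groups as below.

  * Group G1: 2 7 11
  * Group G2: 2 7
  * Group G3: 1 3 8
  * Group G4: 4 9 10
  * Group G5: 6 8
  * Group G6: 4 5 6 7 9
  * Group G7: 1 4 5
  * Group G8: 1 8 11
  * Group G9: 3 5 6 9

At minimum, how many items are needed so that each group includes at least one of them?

4

The 4 items {2, 4, 8, 9} hit every group.
No choice of 3 items meets every group, so 4 is the minimum.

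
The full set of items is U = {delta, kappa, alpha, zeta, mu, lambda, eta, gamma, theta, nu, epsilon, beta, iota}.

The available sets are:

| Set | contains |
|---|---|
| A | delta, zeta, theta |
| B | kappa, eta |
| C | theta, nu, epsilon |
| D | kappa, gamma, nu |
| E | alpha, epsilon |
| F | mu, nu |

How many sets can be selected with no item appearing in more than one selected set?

A, B, E, F are pairwise disjoint (A={delta,zeta,theta}; B={kappa,eta}; E={alpha,epsilon}; F={mu,nu}).
Every remaining set overlaps one of these, and no 5 of the listed sets are pairwise disjoint, so 4 is the maximum.

4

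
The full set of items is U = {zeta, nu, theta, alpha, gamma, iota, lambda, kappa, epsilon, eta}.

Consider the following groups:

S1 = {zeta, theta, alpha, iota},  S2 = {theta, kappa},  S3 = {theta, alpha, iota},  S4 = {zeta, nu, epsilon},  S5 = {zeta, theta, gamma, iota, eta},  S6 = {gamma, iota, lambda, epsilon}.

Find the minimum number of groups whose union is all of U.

S1, S2, S4, S5, and S6 cover everything between them: the union {zeta, nu, theta, alpha, gamma, iota, lambda, kappa, epsilon, eta} is all of U.
No 4 of the 6 groups cover everything (all 15 combinations miss at least one item), so 5 is optimal.

5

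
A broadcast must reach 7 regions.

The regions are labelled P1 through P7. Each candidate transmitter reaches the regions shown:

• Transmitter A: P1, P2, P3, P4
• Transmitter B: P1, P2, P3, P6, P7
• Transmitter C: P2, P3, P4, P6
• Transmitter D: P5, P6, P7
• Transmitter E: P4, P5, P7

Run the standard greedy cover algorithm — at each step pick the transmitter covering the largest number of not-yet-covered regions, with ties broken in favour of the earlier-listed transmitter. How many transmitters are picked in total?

Greedy: pick B (covers 5 new) → pick E (covers 2 new). Total picks: 2.

2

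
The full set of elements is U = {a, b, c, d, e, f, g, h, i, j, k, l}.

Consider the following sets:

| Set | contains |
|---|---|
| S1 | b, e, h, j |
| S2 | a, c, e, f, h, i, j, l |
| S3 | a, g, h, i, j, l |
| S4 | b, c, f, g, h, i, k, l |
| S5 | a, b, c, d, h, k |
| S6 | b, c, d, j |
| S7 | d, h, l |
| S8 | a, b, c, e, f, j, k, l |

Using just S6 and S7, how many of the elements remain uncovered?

Union of S6, S7 = {b, c, d, h, j, l}.
Not covered: a, e, f, g, i, k — 6 elements.

6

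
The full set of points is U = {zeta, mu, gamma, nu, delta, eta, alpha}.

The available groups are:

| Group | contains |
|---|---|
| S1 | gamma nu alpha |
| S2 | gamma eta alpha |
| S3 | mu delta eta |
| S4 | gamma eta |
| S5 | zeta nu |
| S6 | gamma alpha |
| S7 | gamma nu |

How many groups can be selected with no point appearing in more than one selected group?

S3, S5, S6 are pairwise disjoint (S3={mu,delta,eta}; S5={zeta,nu}; S6={gamma,alpha}).
Every remaining group overlaps one of these, and no 4 of the listed groups are pairwise disjoint, so 3 is the maximum.

3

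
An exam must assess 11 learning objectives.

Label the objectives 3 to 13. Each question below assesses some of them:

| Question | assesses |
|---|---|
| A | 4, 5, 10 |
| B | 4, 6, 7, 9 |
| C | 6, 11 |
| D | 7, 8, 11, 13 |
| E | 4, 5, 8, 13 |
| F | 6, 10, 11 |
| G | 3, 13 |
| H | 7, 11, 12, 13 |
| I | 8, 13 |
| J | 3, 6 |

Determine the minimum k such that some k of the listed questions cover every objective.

5

Take {A, B, E, H, J}. Their union is {3, 4, 5, 6, 7, 8, 9, 10, 11, 12, 13}, which is all 11 objectives.
No 4 of the 10 questions cover everything (all 210 combinations miss at least one objective), so 5 is optimal.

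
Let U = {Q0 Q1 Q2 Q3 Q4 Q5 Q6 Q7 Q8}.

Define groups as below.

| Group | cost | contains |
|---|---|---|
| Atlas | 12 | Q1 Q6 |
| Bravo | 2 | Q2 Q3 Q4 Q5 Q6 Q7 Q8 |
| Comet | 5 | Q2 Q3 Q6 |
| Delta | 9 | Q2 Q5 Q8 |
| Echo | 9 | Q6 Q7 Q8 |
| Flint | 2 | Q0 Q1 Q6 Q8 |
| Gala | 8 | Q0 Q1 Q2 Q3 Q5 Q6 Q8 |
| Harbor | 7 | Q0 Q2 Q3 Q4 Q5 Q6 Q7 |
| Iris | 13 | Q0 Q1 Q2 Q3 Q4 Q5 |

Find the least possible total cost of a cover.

Bravo, Flint together cover every point (Bravo ∪ Flint = {Q0, Q1, Q2, Q3, Q4, Q5, Q6, Q7, Q8}); total cost 2 + 2 = 4.
No covering selection has total cost below 4.

4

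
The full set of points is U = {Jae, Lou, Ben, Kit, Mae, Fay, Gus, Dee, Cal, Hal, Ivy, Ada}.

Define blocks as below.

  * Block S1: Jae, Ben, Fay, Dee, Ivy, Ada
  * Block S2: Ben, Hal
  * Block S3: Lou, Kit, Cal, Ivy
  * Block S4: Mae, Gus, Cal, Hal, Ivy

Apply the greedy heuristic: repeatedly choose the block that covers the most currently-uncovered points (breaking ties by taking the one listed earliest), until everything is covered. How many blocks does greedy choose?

3

Greedy: pick S1 (covers 6 new) → pick S4 (covers 4 new) → pick S3 (covers 2 new). Total picks: 3.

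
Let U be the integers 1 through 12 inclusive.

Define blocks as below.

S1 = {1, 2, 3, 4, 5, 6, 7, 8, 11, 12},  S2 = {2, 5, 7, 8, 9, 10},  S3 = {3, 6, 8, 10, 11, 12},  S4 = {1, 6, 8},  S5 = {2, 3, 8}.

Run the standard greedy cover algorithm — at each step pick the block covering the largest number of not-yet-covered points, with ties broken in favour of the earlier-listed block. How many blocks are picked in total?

2

Greedy: pick S1 (covers 10 new) → pick S2 (covers 2 new). Total picks: 2.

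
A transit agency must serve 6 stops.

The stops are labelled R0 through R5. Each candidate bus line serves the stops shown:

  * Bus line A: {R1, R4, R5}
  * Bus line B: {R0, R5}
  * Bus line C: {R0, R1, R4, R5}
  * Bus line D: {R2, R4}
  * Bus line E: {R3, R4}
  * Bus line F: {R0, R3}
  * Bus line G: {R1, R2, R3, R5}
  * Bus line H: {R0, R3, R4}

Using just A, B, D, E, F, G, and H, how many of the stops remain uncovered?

Union of A, B, D, E, F, G, H = {R0, R1, R2, R3, R4, R5} — that's every stop, so 0 are uncovered.

0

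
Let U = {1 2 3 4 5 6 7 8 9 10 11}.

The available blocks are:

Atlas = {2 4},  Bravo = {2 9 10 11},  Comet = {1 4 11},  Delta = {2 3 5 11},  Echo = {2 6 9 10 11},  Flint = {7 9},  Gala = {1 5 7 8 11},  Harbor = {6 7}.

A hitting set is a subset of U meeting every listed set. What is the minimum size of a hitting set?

3

The 3 items {4, 7, 11} hit every block.
No choice of 2 items meets every block, so 3 is the minimum.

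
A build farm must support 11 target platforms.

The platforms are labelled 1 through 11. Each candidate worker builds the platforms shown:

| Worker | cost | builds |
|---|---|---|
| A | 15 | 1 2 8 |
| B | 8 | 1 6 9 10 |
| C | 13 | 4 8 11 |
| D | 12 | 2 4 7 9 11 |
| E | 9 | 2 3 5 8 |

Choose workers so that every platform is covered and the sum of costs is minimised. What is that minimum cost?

B, D, E together cover every platform (B ∪ D ∪ E = {1, 2, 3, 4, 5, 6, 7, 8, 9, 10, 11}); total cost 8 + 12 + 9 = 29.
No covering selection has total cost below 29.

29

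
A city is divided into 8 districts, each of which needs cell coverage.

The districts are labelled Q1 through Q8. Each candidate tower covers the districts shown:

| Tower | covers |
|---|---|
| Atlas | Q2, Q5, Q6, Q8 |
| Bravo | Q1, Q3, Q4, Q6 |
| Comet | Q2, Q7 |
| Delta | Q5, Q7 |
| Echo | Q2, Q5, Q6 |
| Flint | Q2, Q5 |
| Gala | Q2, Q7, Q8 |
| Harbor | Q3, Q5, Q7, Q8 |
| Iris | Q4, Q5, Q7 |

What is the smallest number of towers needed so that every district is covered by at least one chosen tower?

Take {Atlas, Bravo, Gala}. Their union is {Q1, Q2, Q3, Q4, Q5, Q6, Q7, Q8}, which is all 8 districts.
Only Bravo contains Q1, so Bravo is forced; the remaining 4 districts need at least 2 more towers (each remaining tower adds at most 3) — so at least 3 towers are needed, and 3 is optimal.

3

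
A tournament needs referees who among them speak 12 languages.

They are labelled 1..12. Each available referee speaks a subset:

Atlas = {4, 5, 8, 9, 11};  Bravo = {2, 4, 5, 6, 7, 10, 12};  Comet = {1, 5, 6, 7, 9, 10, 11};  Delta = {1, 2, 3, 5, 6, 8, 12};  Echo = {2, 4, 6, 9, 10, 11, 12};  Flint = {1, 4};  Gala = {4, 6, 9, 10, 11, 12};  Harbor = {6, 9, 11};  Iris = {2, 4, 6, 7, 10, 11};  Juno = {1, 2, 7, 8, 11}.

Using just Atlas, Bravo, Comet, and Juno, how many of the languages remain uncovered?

Union of Atlas, Bravo, Comet, Juno = {1, 2, 4, 5, 6, 7, 8, 9, 10, 11, 12}.
Not covered: 3 — 1 language.

1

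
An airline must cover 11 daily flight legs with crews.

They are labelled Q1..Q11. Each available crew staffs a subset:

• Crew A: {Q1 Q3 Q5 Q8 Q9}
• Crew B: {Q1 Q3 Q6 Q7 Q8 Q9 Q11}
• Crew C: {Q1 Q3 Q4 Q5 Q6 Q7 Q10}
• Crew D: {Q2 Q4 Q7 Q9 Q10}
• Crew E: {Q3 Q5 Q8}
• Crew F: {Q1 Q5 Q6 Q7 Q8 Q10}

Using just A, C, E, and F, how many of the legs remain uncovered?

Union of A, C, E, F = {Q1, Q3, Q4, Q5, Q6, Q7, Q8, Q9, Q10}.
Not covered: Q2, Q11 — 2 legs.

2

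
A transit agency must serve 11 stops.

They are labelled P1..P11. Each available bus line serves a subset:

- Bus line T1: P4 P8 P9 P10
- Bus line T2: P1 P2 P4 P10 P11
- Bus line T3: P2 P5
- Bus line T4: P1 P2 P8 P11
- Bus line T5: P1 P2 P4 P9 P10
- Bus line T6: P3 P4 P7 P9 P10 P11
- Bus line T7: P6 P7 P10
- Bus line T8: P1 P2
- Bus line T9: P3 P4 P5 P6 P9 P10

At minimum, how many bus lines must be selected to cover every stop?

Take {T4, T6, T9}. Their union is {P1, P2, P3, P4, P5, P6, P7, P8, P9, P10, P11}, which is all 11 stops.
No 2 of the 9 bus lines cover everything (all 36 combinations miss at least one stop), so 3 is optimal.

3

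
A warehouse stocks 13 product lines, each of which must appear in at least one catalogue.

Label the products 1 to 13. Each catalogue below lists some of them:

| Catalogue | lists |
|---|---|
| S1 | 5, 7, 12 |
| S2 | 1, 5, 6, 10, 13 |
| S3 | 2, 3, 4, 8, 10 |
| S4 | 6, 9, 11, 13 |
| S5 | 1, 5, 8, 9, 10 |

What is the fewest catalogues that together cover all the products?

4

S1 and S3 and S4 and S5 together: S1 ∪ S3 ∪ S4 ∪ S5 = {1, 2, 3, 4, 5, 6, 7, 8, 9, 10, 11, 12, 13} — every product is covered.
No 3 of the 5 catalogues cover everything (all 10 combinations miss at least one product), so 4 is optimal.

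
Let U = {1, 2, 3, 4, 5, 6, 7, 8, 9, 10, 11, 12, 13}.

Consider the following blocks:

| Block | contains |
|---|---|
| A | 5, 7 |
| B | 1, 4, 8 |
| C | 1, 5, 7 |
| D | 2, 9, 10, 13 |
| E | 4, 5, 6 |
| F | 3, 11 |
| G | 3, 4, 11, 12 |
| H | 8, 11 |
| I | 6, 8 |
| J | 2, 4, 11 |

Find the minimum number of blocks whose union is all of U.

4

C and D and G and I together: C ∪ D ∪ G ∪ I = {1, 2, 3, 4, 5, 6, 7, 8, 9, 10, 11, 12, 13} — every element is covered.
Each block has at most 4 elements, and 3·4 = 12 < 13 — so at least 4 blocks are needed, and 4 is optimal.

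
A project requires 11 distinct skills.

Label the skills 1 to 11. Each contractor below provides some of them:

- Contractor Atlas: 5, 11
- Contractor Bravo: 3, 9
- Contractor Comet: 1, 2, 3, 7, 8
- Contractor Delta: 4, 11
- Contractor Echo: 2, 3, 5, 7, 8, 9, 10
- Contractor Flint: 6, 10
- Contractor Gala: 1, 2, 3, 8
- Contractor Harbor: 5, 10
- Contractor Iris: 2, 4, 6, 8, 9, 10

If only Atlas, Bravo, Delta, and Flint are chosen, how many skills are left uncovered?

4

Union of Atlas, Bravo, Delta, Flint = {3, 4, 5, 6, 9, 10, 11}.
Not covered: 1, 2, 7, 8 — 4 skills.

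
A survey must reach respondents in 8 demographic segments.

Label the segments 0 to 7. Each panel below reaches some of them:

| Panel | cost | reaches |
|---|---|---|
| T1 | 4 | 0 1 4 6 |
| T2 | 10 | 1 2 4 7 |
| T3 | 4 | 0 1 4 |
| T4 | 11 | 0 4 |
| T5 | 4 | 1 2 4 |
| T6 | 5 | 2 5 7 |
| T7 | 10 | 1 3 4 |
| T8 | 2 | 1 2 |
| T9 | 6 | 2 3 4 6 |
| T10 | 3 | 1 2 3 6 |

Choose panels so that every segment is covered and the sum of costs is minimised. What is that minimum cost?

12

T1, T6, T10 together cover every segment (T1 ∪ T6 ∪ T10 = {0, 1, 2, 3, 4, 5, 6, 7}); total cost 4 + 5 + 3 = 12.
No covering selection has total cost below 12.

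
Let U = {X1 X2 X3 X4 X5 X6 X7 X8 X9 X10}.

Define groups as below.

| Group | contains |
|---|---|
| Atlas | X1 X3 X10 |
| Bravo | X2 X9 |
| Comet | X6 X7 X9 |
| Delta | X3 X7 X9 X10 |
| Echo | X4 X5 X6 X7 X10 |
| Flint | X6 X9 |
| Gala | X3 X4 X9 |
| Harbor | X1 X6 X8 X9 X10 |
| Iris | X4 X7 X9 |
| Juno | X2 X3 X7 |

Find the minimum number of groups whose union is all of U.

Echo and Harbor and Juno together: Echo ∪ Harbor ∪ Juno = {X1, X2, X3, X4, X5, X6, X7, X8, X9, X10} — every item is covered.
Only Echo contains X5, so Echo is forced; the remaining 5 items need at least 2 more groups (each remaining group adds at most 3) — so at least 3 groups are needed, and 3 is optimal.

3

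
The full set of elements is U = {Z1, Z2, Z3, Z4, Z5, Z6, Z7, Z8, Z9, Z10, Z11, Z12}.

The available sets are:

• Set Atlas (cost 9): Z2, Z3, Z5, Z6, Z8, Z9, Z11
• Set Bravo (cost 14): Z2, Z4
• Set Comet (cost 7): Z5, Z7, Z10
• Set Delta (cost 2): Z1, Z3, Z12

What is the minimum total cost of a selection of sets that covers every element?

Atlas, Bravo, Comet, Delta together cover every element (Atlas ∪ Bravo ∪ Comet ∪ Delta = {Z1, Z2, Z3, Z4, Z5, Z6, Z7, Z8, Z9, Z10, Z11, Z12}); total cost 9 + 14 + 7 + 2 = 32.
No covering selection has total cost below 32.

32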